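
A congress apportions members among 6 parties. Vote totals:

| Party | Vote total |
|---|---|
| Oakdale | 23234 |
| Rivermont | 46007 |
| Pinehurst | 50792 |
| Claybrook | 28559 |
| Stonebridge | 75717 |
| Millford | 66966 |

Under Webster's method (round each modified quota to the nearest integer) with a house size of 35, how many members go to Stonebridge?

9

Standard divisor 291275/35 ≈ 8322.143; standard quotas: Oakdale 2.792, Rivermont 5.528, Pinehurst 6.103, Claybrook 3.432, Stonebridge 9.098, Millford 8.047.
Rounding to the nearest integer gives Oakdale 3, Rivermont 6, Pinehurst 6, Claybrook 3, Stonebridge 9, Millford 8 — total 35, matching the house size, so no adjustment is needed.
Stonebridge receives 9.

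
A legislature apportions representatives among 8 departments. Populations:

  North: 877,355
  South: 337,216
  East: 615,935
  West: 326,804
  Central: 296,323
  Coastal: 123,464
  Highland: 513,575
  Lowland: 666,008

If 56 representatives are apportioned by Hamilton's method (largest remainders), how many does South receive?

5

Total 3756680; standard divisor 3756680/56 ≈ 67083.571.
Standard quotas: North 13.0785, South 5.0268, East 9.1816, West 4.8716, Central 4.4172, Coastal 1.8405, Highland 7.6557, Lowland 9.9280.
Lower quotas: North 13, South 5, East 9, West 4, Central 4, Coastal 1, Highland 7, Lowland 9 (sum 52, leaving 4 seats).
Remainders in descending order: Lowland 0.9280, West 0.8716, Coastal 0.8405, Highland 0.6557, Central 0.4172, East 0.1816, North 0.0785, South 0.0268.
Largest remainders: Lowland, West, Coastal, Highland receive the extra seats.
South receives 5.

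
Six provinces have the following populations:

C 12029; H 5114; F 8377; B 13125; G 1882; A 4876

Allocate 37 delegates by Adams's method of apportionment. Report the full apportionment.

Standard divisor 45403/37 ≈ 1227.108; standard quotas: C 9.803, H 4.168, F 6.827, B 10.696, G 1.534, A 3.974.
Rounding up gives 10, 5, 7, 11, 2, 4 = 39 seats, so the divisor must be adjusted.
With modified divisor 1320: modified quotas C 9.113, H 3.874, F 6.346, B 9.943, G 1.426, A 3.694.
Rounding up: C 10, H 4, F 7, B 10, G 2, A 4 (total 37).

C=10, H=4, F=7, B=10, G=2, A=4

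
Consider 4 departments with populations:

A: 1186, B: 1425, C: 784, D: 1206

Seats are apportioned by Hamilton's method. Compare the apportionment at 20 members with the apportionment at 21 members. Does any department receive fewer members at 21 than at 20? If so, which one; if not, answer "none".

At 20 seats: A 5, B 6, C 4, D 5.
At 21 seats: A 5, B 6, C 4, D 6.
No department's allocation decreased.

none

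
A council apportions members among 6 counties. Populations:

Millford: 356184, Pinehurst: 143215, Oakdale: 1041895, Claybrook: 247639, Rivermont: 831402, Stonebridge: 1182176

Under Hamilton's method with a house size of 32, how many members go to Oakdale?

Total 3802511; standard divisor 3802511/32 ≈ 118828.469.
Standard quotas: Millford 2.9975, Pinehurst 1.2052, Oakdale 8.7681, Claybrook 2.0840, Rivermont 6.9967, Stonebridge 9.9486.
Lower quotas: Millford 2, Pinehurst 1, Oakdale 8, Claybrook 2, Rivermont 6, Stonebridge 9 (sum 28, leaving 4 seats).
Remainders in descending order: Millford 0.9975, Rivermont 0.9967, Stonebridge 0.9486, Oakdale 0.7681, Pinehurst 0.2052, Claybrook 0.0840.
Largest remainders: Millford, Rivermont, Stonebridge, Oakdale receive the extra seats.
Oakdale receives 9.

9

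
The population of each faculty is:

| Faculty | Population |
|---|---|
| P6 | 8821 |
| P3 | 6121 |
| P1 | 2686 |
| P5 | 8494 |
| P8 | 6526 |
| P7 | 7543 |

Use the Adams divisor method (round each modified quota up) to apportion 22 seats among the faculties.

P6 5, P3 3, P1 2, P5 4, P8 4, P7 4

Standard divisor 40191/22 ≈ 1826.864; standard quotas: P6 4.828, P3 3.351, P1 1.470, P5 4.649, P8 3.572, P7 4.129.
Rounding up gives 5, 4, 2, 5, 4, 5 = 25 seats, so the divisor must be adjusted.
With modified divisor 2150: modified quotas P6 4.103, P3 2.847, P1 1.249, P5 3.951, P8 3.035, P7 3.508.
Rounding up: P6 5, P3 3, P1 2, P5 4, P8 4, P7 4 (total 22).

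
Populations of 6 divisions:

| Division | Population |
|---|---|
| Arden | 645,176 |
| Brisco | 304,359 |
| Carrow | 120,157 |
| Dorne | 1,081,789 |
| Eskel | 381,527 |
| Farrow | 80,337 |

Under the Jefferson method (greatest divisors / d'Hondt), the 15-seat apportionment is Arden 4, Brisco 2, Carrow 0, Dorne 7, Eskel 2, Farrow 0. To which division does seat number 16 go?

Priority for the next seat is population ÷ (current seats + 1).
Priorities: Arden 129035.200, Brisco 101453.000, Carrow 120157.000, Dorne 135223.625, Eskel 127175.667, Farrow 80337.000.
Highest priority: Dorne.

Dorne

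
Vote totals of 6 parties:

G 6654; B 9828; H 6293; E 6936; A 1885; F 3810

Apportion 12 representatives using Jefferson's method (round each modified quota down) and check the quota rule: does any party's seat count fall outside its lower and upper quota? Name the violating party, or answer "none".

Standard quotas: G 2.255, B 3.331, H 2.133, E 2.351, A 0.639, F 1.291.
Jefferson allocation: G 2, B 4, H 2, E 3, A 0, F 1.
Every allocation lies between the lower and upper quota.

none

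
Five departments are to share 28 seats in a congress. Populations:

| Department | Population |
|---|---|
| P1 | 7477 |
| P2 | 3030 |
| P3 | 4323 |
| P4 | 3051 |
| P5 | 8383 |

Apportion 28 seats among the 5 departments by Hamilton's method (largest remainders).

P1=8; P2=3; P3=5; P4=3; P5=9

Total 26264; standard divisor 26264/28 = 938.
Standard quotas: P1 7.9712, P2 3.2303, P3 4.6087, P4 3.2527, P5 8.9371.
Lower quotas: P1 7, P2 3, P3 4, P4 3, P5 8 (sum 25, leaving 3 seats).
Remainders in descending order: P1 0.9712, P5 0.9371, P3 0.6087, P4 0.2527, P2 0.2303.
Largest remainders: P1, P5, P3 receive the extra seats.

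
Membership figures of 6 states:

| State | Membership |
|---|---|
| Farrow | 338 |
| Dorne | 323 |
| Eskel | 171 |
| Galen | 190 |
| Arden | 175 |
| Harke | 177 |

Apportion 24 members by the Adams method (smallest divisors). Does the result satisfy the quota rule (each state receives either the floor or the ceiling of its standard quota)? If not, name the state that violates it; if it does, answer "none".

Standard quotas: Farrow 5.904, Dorne 5.642, Eskel 2.987, Galen 3.319, Arden 3.057, Harke 3.092.
Adams allocation: Farrow 6, Dorne 6, Eskel 3, Galen 3, Arden 3, Harke 3.
Every allocation lies between the lower and upper quota.

none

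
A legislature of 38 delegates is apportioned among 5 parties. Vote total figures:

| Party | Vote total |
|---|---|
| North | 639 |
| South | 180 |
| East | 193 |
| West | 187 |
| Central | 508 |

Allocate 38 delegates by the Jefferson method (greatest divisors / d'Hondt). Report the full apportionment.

Standard divisor 1707/38 ≈ 44.921; standard quotas: North 14.225, South 4.007, East 4.296, West 4.163, Central 11.309.
Rounding down gives 14, 4, 4, 4, 11 = 37 seats, so the divisor must be adjusted.
With modified divisor 42.5: modified quotas North 15.035, South 4.235, East 4.541, West 4.400, Central 11.953.
Rounding down: North 15, South 4, East 4, West 4, Central 11 (total 38).

North=15; South=4; East=4; West=4; Central=11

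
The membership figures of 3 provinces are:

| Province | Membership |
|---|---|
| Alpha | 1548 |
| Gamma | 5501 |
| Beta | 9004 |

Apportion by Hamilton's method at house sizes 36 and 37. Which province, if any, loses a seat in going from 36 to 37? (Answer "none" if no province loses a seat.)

Alpha

At 36 seats: Alpha 4, Gamma 12, Beta 20.
At 37 seats: Alpha 3, Gamma 13, Beta 21.
Alpha drops from 4 to 3.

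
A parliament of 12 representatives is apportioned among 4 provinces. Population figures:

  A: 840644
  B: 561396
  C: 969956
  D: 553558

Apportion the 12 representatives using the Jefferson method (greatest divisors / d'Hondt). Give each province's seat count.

A: 4, B: 2, C: 4, D: 2

Standard divisor 2925554/12 ≈ 243796.167; standard quotas: A 3.448, B 2.303, C 3.979, D 2.271.
Rounding down gives 3, 2, 3, 2 = 10 seats, so the divisor must be adjusted.
With modified divisor 202100: modified quotas A 4.160, B 2.778, C 4.799, D 2.739.
Rounding down: A 4, B 2, C 4, D 2 (total 12).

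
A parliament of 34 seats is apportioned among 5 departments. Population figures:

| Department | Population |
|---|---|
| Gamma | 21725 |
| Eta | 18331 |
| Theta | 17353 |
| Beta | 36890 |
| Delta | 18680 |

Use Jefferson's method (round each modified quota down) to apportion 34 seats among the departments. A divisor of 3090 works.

With modified divisor 3090: modified quotas Gamma 7.031, Eta 5.932, Theta 5.616, Beta 11.939, Delta 6.045.
Rounding down: Gamma 7, Eta 5, Theta 5, Beta 11, Delta 6 (total 34).

Gamma 7, Eta 5, Theta 5, Beta 11, Delta 6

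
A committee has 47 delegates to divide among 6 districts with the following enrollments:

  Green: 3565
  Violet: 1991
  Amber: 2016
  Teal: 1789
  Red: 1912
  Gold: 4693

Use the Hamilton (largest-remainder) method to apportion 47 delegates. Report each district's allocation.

The standard divisor is 15966/47 ≈ 339.702.
Standard quotas: Green 10.494, Violet 5.861, Amber 5.935, Teal 5.266, Red 5.628, Gold 13.815.
Lower quotas: Green 10, Violet 5, Amber 5, Teal 5, Red 5, Gold 13 (sum 43, leaving 4 seats).
Remainders in descending order: Amber 0.935, Violet 0.861, Gold 0.815, Red 0.628, Green 0.494, Teal 0.266.
The surplus seats go to Amber, Violet, Gold, Red.

Green 10; Violet 6; Amber 6; Teal 5; Red 6; Gold 14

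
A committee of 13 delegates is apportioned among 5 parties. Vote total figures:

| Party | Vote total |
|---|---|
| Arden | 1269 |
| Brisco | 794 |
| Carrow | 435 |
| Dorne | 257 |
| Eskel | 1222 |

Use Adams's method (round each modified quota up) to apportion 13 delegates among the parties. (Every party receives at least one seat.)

Standard divisor 3977/13 ≈ 305.923; standard quotas: Arden 4.148, Brisco 2.595, Carrow 1.422, Dorne 0.840, Eskel 3.994.
Rounding up gives 5, 3, 2, 1, 4 = 15 seats, so the divisor must be adjusted.
With modified divisor 402: modified quotas Arden 3.157, Brisco 1.975, Carrow 1.082, Dorne 0.639, Eskel 3.040.
Rounding up: Arden 4, Brisco 2, Carrow 2, Dorne 1, Eskel 4 (total 13).

Arden 4; Brisco 2; Carrow 2; Dorne 1; Eskel 4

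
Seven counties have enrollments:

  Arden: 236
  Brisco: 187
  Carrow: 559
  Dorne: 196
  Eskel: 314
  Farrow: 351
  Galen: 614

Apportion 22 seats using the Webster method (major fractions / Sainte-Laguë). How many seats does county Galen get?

5

Standard divisor 2457/22 ≈ 111.682; standard quotas: Arden 2.113, Brisco 1.674, Carrow 5.005, Dorne 1.755, Eskel 2.812, Farrow 3.143, Galen 5.498.
Rounding to the nearest integer gives Arden 2, Brisco 2, Carrow 5, Dorne 2, Eskel 3, Farrow 3, Galen 5 — total 22, matching the house size, so no adjustment is needed.
Galen receives 5.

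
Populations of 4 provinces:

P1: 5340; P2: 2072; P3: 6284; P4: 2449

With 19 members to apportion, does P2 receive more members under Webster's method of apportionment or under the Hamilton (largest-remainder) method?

Webster: P1 6, P2 2, P3 8, P4 3.
Hamilton: P1 6, P2 3, P3 7, P4 3.
P2 gets 2 under Webster and 3 under Hamilton.

Hamilton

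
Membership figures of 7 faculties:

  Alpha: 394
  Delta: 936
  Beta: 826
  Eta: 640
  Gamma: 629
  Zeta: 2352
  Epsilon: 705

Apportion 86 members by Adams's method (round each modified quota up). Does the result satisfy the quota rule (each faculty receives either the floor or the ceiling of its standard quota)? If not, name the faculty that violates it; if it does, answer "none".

Standard quotas: Alpha 5.227, Delta 12.418, Beta 10.959, Eta 8.491, Gamma 8.345, Zeta 31.205, Epsilon 9.354.
Adams allocation: Alpha 6, Delta 12, Beta 11, Eta 9, Gamma 9, Zeta 30, Epsilon 9.
Zeta has quota 31.205 (lower 31, upper 32) but receives 30 — outside the quota interval.

Zeta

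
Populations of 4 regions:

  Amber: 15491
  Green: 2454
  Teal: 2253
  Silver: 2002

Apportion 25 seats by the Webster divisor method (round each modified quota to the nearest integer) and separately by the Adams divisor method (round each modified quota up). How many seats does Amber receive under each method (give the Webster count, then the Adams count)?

17 and 16

Webster: Amber 17, Green 3, Teal 3, Silver 2.
Adams: Amber 16, Green 3, Teal 3, Silver 3.
Amber gets 17 under Webster and 16 under Adams.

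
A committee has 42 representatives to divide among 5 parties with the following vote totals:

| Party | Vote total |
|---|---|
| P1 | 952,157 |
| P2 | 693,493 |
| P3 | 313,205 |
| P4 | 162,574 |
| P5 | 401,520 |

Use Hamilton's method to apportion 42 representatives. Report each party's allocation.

Total 2522949; standard divisor 2522949/42 ≈ 60070.214.
Standard quotas: P1 15.8507, P2 11.5447, P3 5.2140, P4 2.7064, P5 6.6842.
Lower quotas: P1 15, P2 11, P3 5, P4 2, P5 6 (sum 39, leaving 3 seats).
Remainders in descending order: P1 0.8507, P4 0.7064, P5 0.6842, P2 0.5447, P3 0.2140.
Largest remainders: P1, P4, P5 receive the extra seats.

P1=16; P2=11; P3=5; P4=3; P5=7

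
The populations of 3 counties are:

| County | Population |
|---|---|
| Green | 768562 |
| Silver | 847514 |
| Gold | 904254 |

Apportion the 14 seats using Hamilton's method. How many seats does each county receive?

Total 2520330; standard divisor 2520330/14 ≈ 180023.571.
Standard quotas: Green 4.2692, Silver 4.7078, Gold 5.0230.
Lower quotas: Green 4, Silver 4, Gold 5 (sum 13, leaving 1 seat).
Remainders in descending order: Silver 0.7078, Green 0.2692, Gold 0.0230.
Largest remainder: Silver receives the extra seat.

Green 4; Silver 5; Gold 5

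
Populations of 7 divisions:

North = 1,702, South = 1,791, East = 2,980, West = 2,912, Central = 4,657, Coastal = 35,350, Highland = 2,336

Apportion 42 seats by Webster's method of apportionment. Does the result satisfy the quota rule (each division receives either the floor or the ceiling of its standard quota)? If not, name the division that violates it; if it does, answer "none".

Coastal

Standard quotas: North 1.382, South 1.454, East 2.420, West 2.364, Central 3.781, Coastal 28.702, Highland 1.897.
Webster allocation: North 1, South 1, East 2, West 2, Central 4, Coastal 30, Highland 2.
Coastal has quota 28.702 (lower 28, upper 29) but receives 30 — outside the quota interval.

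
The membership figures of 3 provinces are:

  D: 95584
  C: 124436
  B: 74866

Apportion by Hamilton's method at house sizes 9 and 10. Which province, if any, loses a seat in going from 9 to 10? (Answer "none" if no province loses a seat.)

At 9 seats: D 3, C 4, B 2.
At 10 seats: D 3, C 4, B 3.
No province's allocation decreased.

none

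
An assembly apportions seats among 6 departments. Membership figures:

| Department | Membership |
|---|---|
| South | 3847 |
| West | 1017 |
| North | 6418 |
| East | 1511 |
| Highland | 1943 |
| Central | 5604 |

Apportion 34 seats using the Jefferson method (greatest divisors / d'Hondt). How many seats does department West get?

Standard divisor 20340/34 ≈ 598.235; standard quotas: South 6.431, West 1.700, North 10.728, East 2.526, Highland 3.248, Central 9.368.
Rounding down gives 6, 1, 10, 2, 3, 9 = 31 seats, so the divisor must be adjusted.
With modified divisor 540: modified quotas South 7.124, West 1.883, North 11.885, East 2.798, Highland 3.598, Central 10.378.
Rounding down: South 7, West 1, North 11, East 2, Highland 3, Central 10 (total 34).
West receives 1.

1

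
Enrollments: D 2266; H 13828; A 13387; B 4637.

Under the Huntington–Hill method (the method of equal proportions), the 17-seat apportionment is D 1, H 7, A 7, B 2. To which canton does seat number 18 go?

B

Priority for the next seat is population ÷ (√(s·(s+1))).
Priorities: D 1602.304, H 1847.844, A 1788.913, B 1893.047.
Highest priority: B.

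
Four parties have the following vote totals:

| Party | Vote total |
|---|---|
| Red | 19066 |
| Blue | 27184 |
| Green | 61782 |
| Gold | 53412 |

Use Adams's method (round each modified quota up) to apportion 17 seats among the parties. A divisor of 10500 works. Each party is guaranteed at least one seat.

Red 2, Blue 3, Green 6, Gold 6

With modified divisor 10500: modified quotas Red 1.816, Blue 2.589, Green 5.884, Gold 5.087.
Rounding up: Red 2, Blue 3, Green 6, Gold 6 (total 17).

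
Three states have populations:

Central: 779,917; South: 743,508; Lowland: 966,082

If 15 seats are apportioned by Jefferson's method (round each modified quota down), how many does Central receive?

Standard divisor 2489507/15 ≈ 165967.133; standard quotas: Central 4.699, South 4.480, Lowland 5.821.
Rounding down gives 4, 4, 5 = 13 seats, so the divisor must be adjusted.
With modified divisor 152300: modified quotas Central 5.121, South 4.882, Lowland 6.343.
Rounding down: Central 5, South 4, Lowland 6 (total 15).
Central receives 5.

5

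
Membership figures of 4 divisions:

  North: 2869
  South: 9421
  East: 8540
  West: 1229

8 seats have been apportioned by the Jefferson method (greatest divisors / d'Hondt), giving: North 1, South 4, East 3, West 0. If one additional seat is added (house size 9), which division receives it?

East

Priority for the next seat is population ÷ (current seats + 1).
Priorities: North 1434.500, South 1884.200, East 2135.000, West 1229.000.
Highest priority: East.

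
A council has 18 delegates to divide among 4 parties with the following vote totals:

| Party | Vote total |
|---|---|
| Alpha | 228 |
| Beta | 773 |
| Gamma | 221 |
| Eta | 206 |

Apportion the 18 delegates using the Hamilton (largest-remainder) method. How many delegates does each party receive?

Total 1428; standard divisor 1428/18 ≈ 79.333.
Standard quotas: Alpha 2.874, Beta 9.744, Gamma 2.786, Eta 2.597.
Lower quotas: Alpha 2, Beta 9, Gamma 2, Eta 2 (sum 15, leaving 3 seats).
Remainders in descending order: Alpha 0.874, Gamma 0.786, Beta 0.744, Eta 0.597.
The surplus seats go to Alpha, Gamma, Beta.

Alpha=3, Beta=10, Gamma=3, Eta=2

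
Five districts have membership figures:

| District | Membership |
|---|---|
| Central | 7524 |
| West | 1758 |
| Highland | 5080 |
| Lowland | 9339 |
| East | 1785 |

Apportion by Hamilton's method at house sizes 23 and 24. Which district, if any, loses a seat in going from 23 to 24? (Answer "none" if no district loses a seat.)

West

At 23 seats: Central 7, West 2, Highland 4, Lowland 8, East 2.
At 24 seats: Central 7, West 1, Highland 5, Lowland 9, East 2.
West drops from 2 to 1.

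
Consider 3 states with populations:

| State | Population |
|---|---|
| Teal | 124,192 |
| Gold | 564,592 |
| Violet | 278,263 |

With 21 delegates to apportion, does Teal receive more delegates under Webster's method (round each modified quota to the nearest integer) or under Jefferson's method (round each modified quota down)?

Webster: Teal 3, Gold 12, Violet 6.
Jefferson: Teal 2, Gold 13, Violet 6.
Teal gets 3 under Webster and 2 under Jefferson.

Webster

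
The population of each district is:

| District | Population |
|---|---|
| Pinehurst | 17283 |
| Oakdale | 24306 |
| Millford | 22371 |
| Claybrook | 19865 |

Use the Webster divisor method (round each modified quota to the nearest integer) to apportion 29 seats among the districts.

Pinehurst 6, Oakdale 8, Millford 8, Claybrook 7

Standard divisor 83825/29 ≈ 2890.517; standard quotas: Pinehurst 5.979, Oakdale 8.409, Millford 7.739, Claybrook 6.872.
Rounding to the nearest integer gives Pinehurst 6, Oakdale 8, Millford 8, Claybrook 7 — total 29, matching the house size, so no adjustment is needed.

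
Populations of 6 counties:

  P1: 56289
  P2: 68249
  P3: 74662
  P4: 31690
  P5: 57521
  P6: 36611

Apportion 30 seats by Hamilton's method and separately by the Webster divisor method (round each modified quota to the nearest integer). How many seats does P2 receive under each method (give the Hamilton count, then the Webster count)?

Hamilton: P1 5, P2 6, P3 7, P4 3, P5 5, P6 4.
Webster: P1 5, P2 7, P3 7, P4 3, P5 5, P6 3.
P2 gets 6 under Hamilton and 7 under Webster.

6 and 7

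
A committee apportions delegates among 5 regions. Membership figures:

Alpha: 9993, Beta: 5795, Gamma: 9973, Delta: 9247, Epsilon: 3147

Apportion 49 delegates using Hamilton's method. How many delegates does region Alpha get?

The standard divisor is 38155/49 ≈ 778.673.
Standard quotas: Alpha 12.8334, Beta 7.4421, Gamma 12.8077, Delta 11.8753, Epsilon 4.0415.
Lower quotas: Alpha 12, Beta 7, Gamma 12, Delta 11, Epsilon 4 (sum 46, leaving 3 seats).
Remainders in descending order: Delta 0.8753, Alpha 0.8334, Gamma 0.8077, Beta 0.4421, Epsilon 0.0415.
Largest remainders: Delta, Alpha, Gamma receive the extra seats.
Alpha receives 13.

13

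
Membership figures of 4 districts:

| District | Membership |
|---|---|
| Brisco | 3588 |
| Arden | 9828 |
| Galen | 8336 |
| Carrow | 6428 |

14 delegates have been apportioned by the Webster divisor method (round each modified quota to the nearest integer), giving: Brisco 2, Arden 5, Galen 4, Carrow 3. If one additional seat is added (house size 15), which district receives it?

Priority for the next seat is population ÷ (current seats + 0.5).
Priorities: Brisco 1435.200, Arden 1786.909, Galen 1852.444, Carrow 1836.571.
Highest priority: Galen.

Galen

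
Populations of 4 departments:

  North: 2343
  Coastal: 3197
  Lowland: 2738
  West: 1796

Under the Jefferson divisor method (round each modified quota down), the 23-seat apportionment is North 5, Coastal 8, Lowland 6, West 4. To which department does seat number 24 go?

Priority for the next seat is population ÷ (current seats + 1).
Priorities: North 390.500, Coastal 355.222, Lowland 391.143, West 359.200.
Highest priority: Lowland.

Lowland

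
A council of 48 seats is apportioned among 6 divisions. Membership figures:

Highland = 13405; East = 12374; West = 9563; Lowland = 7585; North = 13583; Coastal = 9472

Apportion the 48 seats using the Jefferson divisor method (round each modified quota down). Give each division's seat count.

Highland 10, East 9, West 7, Lowland 5, North 10, Coastal 7

Standard divisor 65982/48 ≈ 1374.625; standard quotas: Highland 9.752, East 9.002, West 6.957, Lowland 5.518, North 9.881, Coastal 6.891.
Rounding down gives 9, 9, 6, 5, 9, 6 = 44 seats, so the divisor must be adjusted.
With modified divisor 1300: modified quotas Highland 10.312, East 9.518, West 7.356, Lowland 5.835, North 10.448, Coastal 7.286.
Rounding down: Highland 10, East 9, West 7, Lowland 5, North 10, Coastal 7 (total 48).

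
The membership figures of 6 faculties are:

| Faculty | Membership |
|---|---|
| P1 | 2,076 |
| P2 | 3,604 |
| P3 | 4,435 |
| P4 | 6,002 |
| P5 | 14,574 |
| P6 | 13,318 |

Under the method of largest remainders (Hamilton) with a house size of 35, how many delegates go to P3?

3

The standard divisor is 44009/35 ≈ 1257.4.
Standard quotas: P1 1.6510, P2 2.8662, P3 3.5271, P4 4.7733, P5 11.5906, P6 10.5917.
Lower quotas: P1 1, P2 2, P3 3, P4 4, P5 11, P6 10 (sum 31, leaving 4 seats).
Remainders in descending order: P2 0.8662, P4 0.7733, P1 0.6510, P6 0.5917, P5 0.5906, P3 0.5271.
The surplus seats go to P2, P4, P1, P6.
P3 receives 3.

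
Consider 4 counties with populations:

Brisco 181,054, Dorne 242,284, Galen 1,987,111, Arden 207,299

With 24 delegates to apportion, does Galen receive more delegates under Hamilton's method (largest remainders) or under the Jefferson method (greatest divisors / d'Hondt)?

Jefferson

Hamilton: Brisco 2, Dorne 2, Galen 18, Arden 2.
Jefferson: Brisco 1, Dorne 2, Galen 19, Arden 2.
Galen gets 18 under Hamilton and 19 under Jefferson.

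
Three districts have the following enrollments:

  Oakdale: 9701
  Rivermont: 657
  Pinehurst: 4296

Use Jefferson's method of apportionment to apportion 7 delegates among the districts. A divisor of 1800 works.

Oakdale=5; Rivermont=0; Pinehurst=2

With modified divisor 1800: modified quotas Oakdale 5.389, Rivermont 0.365, Pinehurst 2.387.
Rounding down: Oakdale 5, Rivermont 0, Pinehurst 2 (total 7).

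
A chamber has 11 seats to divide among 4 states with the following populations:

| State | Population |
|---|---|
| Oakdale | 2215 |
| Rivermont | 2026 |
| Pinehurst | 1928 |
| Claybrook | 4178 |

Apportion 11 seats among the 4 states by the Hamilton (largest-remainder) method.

The standard divisor is 10347/11 ≈ 940.636.
Standard quotas: Oakdale 2.355, Rivermont 2.154, Pinehurst 2.050, Claybrook 4.442.
Lower quotas: Oakdale 2, Rivermont 2, Pinehurst 2, Claybrook 4 (sum 10, leaving 1 seat).
Remainders in descending order: Claybrook 0.442, Oakdale 0.355, Rivermont 0.154, Pinehurst 0.050.
The surplus seat goes to Claybrook.

Oakdale: 2, Rivermont: 2, Pinehurst: 2, Claybrook: 5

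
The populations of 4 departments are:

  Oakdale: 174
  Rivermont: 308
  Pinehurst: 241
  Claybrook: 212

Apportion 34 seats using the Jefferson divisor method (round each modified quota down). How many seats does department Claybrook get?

Standard divisor 935/34 ≈ 27.5; standard quotas: Oakdale 6.327, Rivermont 11.200, Pinehurst 8.764, Claybrook 7.709.
Rounding down gives 6, 11, 8, 7 = 32 seats, so the divisor must be adjusted.
With modified divisor 26: modified quotas Oakdale 6.692, Rivermont 11.846, Pinehurst 9.269, Claybrook 8.154.
Rounding down: Oakdale 6, Rivermont 11, Pinehurst 9, Claybrook 8 (total 34).
Claybrook receives 8.

8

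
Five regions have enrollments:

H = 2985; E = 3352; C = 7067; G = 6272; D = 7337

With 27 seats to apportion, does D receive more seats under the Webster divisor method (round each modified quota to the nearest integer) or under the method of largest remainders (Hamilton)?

Webster

Webster: H 3, E 3, C 7, G 6, D 8.
Hamilton: H 3, E 4, C 7, G 6, D 7.
D gets 8 under Webster and 7 under Hamilton.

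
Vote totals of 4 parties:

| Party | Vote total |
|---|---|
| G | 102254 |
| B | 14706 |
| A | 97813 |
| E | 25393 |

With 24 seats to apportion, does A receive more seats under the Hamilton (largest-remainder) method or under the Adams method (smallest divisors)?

Hamilton

Hamilton: G 10, B 1, A 10, E 3.
Adams: G 10, B 2, A 9, E 3.
A gets 10 under Hamilton and 9 under Adams.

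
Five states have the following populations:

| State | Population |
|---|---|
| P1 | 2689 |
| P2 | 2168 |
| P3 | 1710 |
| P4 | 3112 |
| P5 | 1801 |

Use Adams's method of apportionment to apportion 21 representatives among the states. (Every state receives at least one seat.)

P1: 5, P2: 4, P3: 3, P4: 6, P5: 3

Standard divisor 11480/21 ≈ 546.667; standard quotas: P1 4.919, P2 3.966, P3 3.128, P4 5.693, P5 3.295.
Rounding up gives 5, 4, 4, 6, 4 = 23 seats, so the divisor must be adjusted.
With modified divisor 610: modified quotas P1 4.408, P2 3.554, P3 2.803, P4 5.102, P5 2.952.
Rounding up: P1 5, P2 4, P3 3, P4 6, P5 3 (total 21).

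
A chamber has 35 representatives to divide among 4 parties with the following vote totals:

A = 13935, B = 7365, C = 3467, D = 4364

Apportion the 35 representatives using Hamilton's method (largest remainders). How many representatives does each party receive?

A 17, B 9, C 4, D 5

The standard divisor is 29131/35 ≈ 832.314.
Standard quotas: A 16.7425, B 8.8488, C 4.1655, D 5.2432.
Lower quotas: A 16, B 8, C 4, D 5 (sum 33, leaving 2 seats).
Remainders in descending order: B 0.8488, A 0.7425, D 0.2432, C 0.1655.
The surplus seats go to B, A.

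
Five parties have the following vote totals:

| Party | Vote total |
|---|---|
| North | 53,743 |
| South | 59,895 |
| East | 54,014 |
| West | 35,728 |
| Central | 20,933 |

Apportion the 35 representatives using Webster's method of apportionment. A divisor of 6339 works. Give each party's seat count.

North: 8; South: 9; East: 9; West: 6; Central: 3

With modified divisor 6339: modified quotas North 8.478, South 9.449, East 8.521, West 5.636, Central 3.302.
Rounding to the nearest integer: North 8, South 9, East 9, West 6, Central 3 (total 35).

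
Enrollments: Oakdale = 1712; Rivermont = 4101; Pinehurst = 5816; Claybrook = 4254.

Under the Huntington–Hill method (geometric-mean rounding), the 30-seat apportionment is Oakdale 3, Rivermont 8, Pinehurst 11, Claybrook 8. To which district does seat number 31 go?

Pinehurst

Priority for the next seat is population ÷ (√(s·(s+1))).
Priorities: Oakdale 494.212, Rivermont 483.307, Pinehurst 506.218, Claybrook 501.339.
Highest priority: Pinehurst.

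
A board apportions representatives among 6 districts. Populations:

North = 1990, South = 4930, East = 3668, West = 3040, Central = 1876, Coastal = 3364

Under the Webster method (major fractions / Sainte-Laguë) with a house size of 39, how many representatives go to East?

Standard divisor 18868/39 ≈ 483.795; standard quotas: North 4.113, South 10.190, East 7.582, West 6.284, Central 3.878, Coastal 6.953.
Rounding to the nearest integer gives North 4, South 10, East 8, West 6, Central 4, Coastal 7 — total 39, matching the house size, so no adjustment is needed.
East receives 8.

8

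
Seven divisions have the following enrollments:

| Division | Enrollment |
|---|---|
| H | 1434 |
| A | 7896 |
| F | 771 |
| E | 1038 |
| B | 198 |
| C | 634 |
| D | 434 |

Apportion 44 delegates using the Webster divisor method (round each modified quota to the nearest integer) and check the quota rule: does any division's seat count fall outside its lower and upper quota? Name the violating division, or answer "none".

A

Standard quotas: H 5.086, A 28.007, F 2.735, E 3.682, B 0.702, C 2.249, D 1.539.
Webster allocation: H 5, A 27, F 3, E 4, B 1, C 2, D 2.
A has quota 28.007 (lower 28, upper 29) but receives 27 — outside the quota interval.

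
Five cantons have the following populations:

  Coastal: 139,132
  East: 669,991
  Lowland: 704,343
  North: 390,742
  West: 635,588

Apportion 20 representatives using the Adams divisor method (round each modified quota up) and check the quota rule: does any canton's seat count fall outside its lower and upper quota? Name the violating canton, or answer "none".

none

Standard quotas: Coastal 1.096, East 5.276, Lowland 5.546, North 3.077, West 5.005.
Adams allocation: Coastal 1, East 5, Lowland 6, North 3, West 5.
Every allocation lies between the lower and upper quota.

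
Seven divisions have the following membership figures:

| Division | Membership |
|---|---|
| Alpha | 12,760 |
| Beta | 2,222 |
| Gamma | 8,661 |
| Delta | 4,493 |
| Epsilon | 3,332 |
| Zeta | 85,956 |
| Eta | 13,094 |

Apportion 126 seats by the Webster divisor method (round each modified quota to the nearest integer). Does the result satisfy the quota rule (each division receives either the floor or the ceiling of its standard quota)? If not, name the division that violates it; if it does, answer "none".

Zeta

Standard quotas: Alpha 12.318, Beta 2.145, Gamma 8.361, Delta 4.337, Epsilon 3.217, Zeta 82.981, Eta 12.641.
Webster allocation: Alpha 12, Beta 2, Gamma 8, Delta 4, Epsilon 3, Zeta 84, Eta 13.
Zeta has quota 82.981 (lower 82, upper 83) but receives 84 — outside the quota interval.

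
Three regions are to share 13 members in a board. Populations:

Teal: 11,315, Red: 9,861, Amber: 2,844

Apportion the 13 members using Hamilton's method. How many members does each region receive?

Total 24020; standard divisor 24020/13 ≈ 1847.692.
Standard quotas: Teal 6.1239, Red 5.3369, Amber 1.5392.
Lower quotas: Teal 6, Red 5, Amber 1 (sum 12, leaving 1 seat).
Remainders in descending order: Amber 0.5392, Red 0.3369, Teal 0.1239.
The surplus seat goes to Amber.

Teal 6, Red 5, Amber 2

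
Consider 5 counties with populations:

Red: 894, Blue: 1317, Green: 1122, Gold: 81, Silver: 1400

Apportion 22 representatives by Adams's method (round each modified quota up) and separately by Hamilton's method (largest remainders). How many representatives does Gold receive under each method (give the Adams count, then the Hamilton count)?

1 and 0

Adams: Red 4, Blue 6, Green 5, Gold 1, Silver 6.
Hamilton: Red 4, Blue 6, Green 5, Gold 0, Silver 7.
Gold gets 1 under Adams and 0 under Hamilton.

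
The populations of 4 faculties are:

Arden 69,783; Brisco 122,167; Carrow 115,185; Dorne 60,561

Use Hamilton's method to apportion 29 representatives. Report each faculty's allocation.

Arden=5, Brisco=10, Carrow=9, Dorne=5

Total 367696; standard divisor 367696/29 ≈ 12679.172.
Standard quotas: Arden 5.5038, Brisco 9.6353, Carrow 9.0846, Dorne 4.7764.
Lower quotas: Arden 5, Brisco 9, Carrow 9, Dorne 4 (sum 27, leaving 2 seats).
Remainders in descending order: Dorne 0.7764, Brisco 0.6353, Arden 0.5038, Carrow 0.0846.
The surplus seats go to Dorne, Brisco.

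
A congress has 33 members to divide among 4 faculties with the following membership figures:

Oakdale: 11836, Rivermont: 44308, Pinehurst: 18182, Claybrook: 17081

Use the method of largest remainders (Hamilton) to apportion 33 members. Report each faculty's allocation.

Oakdale=4, Rivermont=16, Pinehurst=7, Claybrook=6

The standard divisor is 91407/33 ≈ 2769.909.
Standard quotas: Oakdale 4.2731, Rivermont 15.9962, Pinehurst 6.5641, Claybrook 6.1666.
Lower quotas: Oakdale 4, Rivermont 15, Pinehurst 6, Claybrook 6 (sum 31, leaving 2 seats).
Remainders in descending order: Rivermont 0.9962, Pinehurst 0.5641, Oakdale 0.2731, Claybrook 0.1666.
The surplus seats go to Rivermont, Pinehurst.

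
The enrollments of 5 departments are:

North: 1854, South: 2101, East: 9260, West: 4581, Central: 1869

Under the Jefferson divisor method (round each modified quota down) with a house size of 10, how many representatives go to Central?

1

Standard divisor 19665/10 ≈ 1966.5; standard quotas: North 0.943, South 1.068, East 4.709, West 2.330, Central 0.950.
Rounding down gives 0, 1, 4, 2, 0 = 7 seats, so the divisor must be adjusted.
With modified divisor 1700: modified quotas North 1.091, South 1.236, East 5.447, West 2.695, Central 1.099.
Rounding down: North 1, South 1, East 5, West 2, Central 1 (total 10).
Central receives 1.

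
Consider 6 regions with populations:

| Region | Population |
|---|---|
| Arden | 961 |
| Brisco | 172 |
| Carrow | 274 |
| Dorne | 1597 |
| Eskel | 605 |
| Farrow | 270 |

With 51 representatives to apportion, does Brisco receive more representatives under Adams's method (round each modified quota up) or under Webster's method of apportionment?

Adams: Arden 12, Brisco 3, Carrow 4, Dorne 20, Eskel 8, Farrow 4.
Webster: Arden 12, Brisco 2, Carrow 4, Dorne 21, Eskel 8, Farrow 4.
Brisco gets 3 under Adams and 2 under Webster.

Adams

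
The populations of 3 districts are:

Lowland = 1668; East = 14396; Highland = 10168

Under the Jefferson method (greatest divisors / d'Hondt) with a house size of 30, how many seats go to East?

17

Standard divisor 26232/30 ≈ 874.4; standard quotas: Lowland 1.908, East 16.464, Highland 11.629.
Rounding down gives 1, 16, 11 = 28 seats, so the divisor must be adjusted.
With modified divisor 842.98: modified quotas Lowland 1.979, East 17.078, Highland 12.062.
Rounding down: Lowland 1, East 17, Highland 12 (total 30).
East receives 17.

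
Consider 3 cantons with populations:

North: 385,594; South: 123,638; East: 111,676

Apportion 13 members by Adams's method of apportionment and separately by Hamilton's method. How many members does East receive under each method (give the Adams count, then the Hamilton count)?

3 and 2

Adams: North 7, South 3, East 3.
Hamilton: North 8, South 3, East 2.
East gets 3 under Adams and 2 under Hamilton.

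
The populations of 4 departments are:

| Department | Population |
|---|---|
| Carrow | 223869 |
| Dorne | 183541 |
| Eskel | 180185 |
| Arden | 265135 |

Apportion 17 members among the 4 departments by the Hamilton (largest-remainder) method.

Total 852730; standard divisor 852730/17 ≈ 50160.588.
Standard quotas: Carrow 4.4630, Dorne 3.6591, Eskel 3.5922, Arden 5.2857.
Lower quotas: Carrow 4, Dorne 3, Eskel 3, Arden 5 (sum 15, leaving 2 seats).
Remainders in descending order: Dorne 0.6591, Eskel 0.5922, Carrow 0.4630, Arden 0.2857.
The surplus seats go to Dorne, Eskel.

Carrow=4; Dorne=4; Eskel=4; Arden=5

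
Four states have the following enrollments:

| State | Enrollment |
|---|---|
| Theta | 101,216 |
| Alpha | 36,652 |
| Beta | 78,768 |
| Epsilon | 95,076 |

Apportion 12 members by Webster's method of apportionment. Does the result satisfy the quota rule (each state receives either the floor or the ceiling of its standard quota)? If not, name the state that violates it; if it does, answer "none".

none

Standard quotas: Theta 3.897, Alpha 1.411, Beta 3.032, Epsilon 3.660.
Webster allocation: Theta 4, Alpha 1, Beta 3, Epsilon 4.
Every allocation lies between the lower and upper quota.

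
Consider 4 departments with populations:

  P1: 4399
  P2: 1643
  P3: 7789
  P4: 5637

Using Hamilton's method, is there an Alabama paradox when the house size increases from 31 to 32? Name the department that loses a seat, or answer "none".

At 31 seats: P1 7, P2 3, P3 12, P4 9.
At 32 seats: P1 7, P2 3, P3 13, P4 9.
No department's allocation decreased.

none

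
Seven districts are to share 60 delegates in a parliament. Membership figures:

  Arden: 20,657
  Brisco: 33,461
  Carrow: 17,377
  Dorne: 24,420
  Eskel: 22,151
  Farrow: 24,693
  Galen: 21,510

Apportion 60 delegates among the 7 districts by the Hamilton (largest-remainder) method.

Arden=8, Brisco=12, Carrow=6, Dorne=9, Eskel=8, Farrow=9, Galen=8

Standard divisor: 164269 ÷ 60 ≈ 2737.817.
Standard quotas: Arden 7.5451, Brisco 12.2218, Carrow 6.3470, Dorne 8.9195, Eskel 8.0908, Farrow 9.0192, Galen 7.8566.
Lower quotas: Arden 7, Brisco 12, Carrow 6, Dorne 8, Eskel 8, Farrow 9, Galen 7 (sum 57, leaving 3 seats).
Remainders in descending order: Dorne 0.9195, Galen 0.8566, Arden 0.5451, Carrow 0.3470, Brisco 0.2218, Eskel 0.0908, Farrow 0.0192.
The surplus seats go to Dorne, Galen, Arden.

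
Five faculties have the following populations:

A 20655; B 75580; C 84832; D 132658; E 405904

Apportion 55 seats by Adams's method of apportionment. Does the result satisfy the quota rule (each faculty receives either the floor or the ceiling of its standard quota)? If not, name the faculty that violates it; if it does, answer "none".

Standard quotas: A 1.579, B 5.776, C 6.484, D 10.139, E 31.023.
Adams allocation: A 2, B 6, C 7, D 10, E 30.
E has quota 31.023 (lower 31, upper 32) but receives 30 — outside the quota interval.

E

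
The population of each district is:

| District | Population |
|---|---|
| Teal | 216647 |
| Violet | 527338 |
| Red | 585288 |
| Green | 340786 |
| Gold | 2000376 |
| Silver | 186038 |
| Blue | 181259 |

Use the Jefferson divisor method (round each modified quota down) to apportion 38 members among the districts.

Teal 2; Violet 5; Red 6; Green 3; Gold 20; Silver 1; Blue 1

Standard divisor 4037732/38 ≈ 106256.105; standard quotas: Teal 2.039, Violet 4.963, Red 5.508, Green 3.207, Gold 18.826, Silver 1.751, Blue 1.706.
Rounding down gives 2, 4, 5, 3, 18, 1, 1 = 34 seats, so the divisor must be adjusted.
With modified divisor 96400: modified quotas Teal 2.247, Violet 5.470, Red 6.071, Green 3.535, Gold 20.751, Silver 1.930, Blue 1.880.
Rounding down: Teal 2, Violet 5, Red 6, Green 3, Gold 20, Silver 1, Blue 1 (total 38).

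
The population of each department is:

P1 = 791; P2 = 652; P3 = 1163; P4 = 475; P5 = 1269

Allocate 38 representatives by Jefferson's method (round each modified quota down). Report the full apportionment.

Standard divisor 4350/38 ≈ 114.474; standard quotas: P1 6.910, P2 5.696, P3 10.160, P4 4.149, P5 11.086.
Rounding down gives 6, 5, 10, 4, 11 = 36 seats, so the divisor must be adjusted.
With modified divisor 107: modified quotas P1 7.393, P2 6.093, P3 10.869, P4 4.439, P5 11.860.
Rounding down: P1 7, P2 6, P3 10, P4 4, P5 11 (total 38).

P1 7, P2 6, P3 10, P4 4, P5 11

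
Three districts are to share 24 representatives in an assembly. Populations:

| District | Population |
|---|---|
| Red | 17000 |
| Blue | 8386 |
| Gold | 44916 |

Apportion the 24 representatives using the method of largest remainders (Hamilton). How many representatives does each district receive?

Red 6; Blue 3; Gold 15

Standard divisor: 70302 ÷ 24 ≈ 2929.25.
Standard quotas: Red 5.8035, Blue 2.8628, Gold 15.3336.
Lower quotas: Red 5, Blue 2, Gold 15 (sum 22, leaving 2 seats).
Remainders in descending order: Blue 0.8628, Red 0.8035, Gold 0.3336.
The surplus seats go to Blue, Red.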